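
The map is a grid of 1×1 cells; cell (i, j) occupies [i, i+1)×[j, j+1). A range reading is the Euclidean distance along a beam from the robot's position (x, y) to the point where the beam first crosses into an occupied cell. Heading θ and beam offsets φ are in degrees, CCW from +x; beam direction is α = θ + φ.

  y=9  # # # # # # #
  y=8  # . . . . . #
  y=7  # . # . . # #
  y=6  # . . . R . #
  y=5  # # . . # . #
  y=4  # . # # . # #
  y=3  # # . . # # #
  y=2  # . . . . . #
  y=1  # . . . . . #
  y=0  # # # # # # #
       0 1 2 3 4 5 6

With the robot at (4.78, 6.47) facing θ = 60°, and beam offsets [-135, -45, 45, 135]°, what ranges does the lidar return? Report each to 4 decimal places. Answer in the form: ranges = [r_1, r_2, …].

ranges = [0.4866, 1.2630, 2.6192, 2.8781]

beam 1: φ=-135°, α=285°
  cosα=0.2588 sinα=-0.9659 | (4,6) | tMaxX 0.8500 tMaxY 0.4866 | tΔX 3.8637 tΔY 1.0353
    t=0.4866 [y] (4,5) — stop
  → r_1 = 0.4866
beam 2: φ=-45°, α=15°
  cosα=0.9659 sinα=0.2588 | (4,6) | tMaxX 0.2278 tMaxY 2.0478 | tΔX 1.0353 tΔY 3.8637
    t=0.2278 [x] (5,6)
    t=1.2630 [x] (6,6) — stop
  → r_2 = 1.2630
beam 3: φ=45°, α=105°
  cosα=-0.2588 sinα=0.9659 | (4,6) | tMaxX 3.0137 tMaxY 0.5487 | tΔX 3.8637 tΔY 1.0353
    t=0.5487 [y] (4,7)
    t=1.5840 [y] (4,8)
    t=2.6192 [y] (4,9) — stop
  → r_3 = 2.6192
beam 4: φ=135°, α=195°
  cosα=-0.9659 sinα=-0.2588 | (4,6) | tMaxX 0.8075 tMaxY 1.8159 | tΔX 1.0353 tΔY 3.8637
    t=0.8075 [x] (3,6)
    t=1.8159 [y] (3,5)
    t=1.8428 [x] (2,5)
    t=2.8781 [x] (1,5) — stop
  → r_4 = 2.8781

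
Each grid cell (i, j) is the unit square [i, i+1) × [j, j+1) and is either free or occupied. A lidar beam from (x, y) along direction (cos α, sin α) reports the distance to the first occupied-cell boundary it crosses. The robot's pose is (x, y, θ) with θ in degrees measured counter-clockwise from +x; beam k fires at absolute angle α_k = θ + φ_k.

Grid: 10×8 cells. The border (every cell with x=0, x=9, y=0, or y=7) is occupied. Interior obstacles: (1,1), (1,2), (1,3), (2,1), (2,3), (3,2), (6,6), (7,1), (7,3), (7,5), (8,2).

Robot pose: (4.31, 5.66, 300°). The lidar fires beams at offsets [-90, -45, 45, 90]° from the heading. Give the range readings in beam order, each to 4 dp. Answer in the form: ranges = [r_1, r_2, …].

beam 1: φ=-90°, α=210°
  cosα=-0.8660 sinα=-0.5000 | (4,5) | tMaxX 0.3580 tMaxY 1.3200 | tΔX 1.1547 tΔY 2.0000
    t=0.3580 [x] (3,5)
    t=1.3200 [y] (3,4)
    t=1.5127 [x] (2,4)
    t=2.6674 [x] (1,4)
    t=3.3200 [y] (1,3) — stop
  → r_1 = 3.3200
beam 2: φ=-45°, α=255°
  cosα=-0.2588 sinα=-0.9659 | (4,5) | tMaxX 1.1977 tMaxY 0.6833 | tΔX 3.8637 tΔY 1.0353
    t=0.6833 [y] (4,4)
    t=1.1977 [x] (3,4)
    t=1.7186 [y] (3,3)
    t=2.7538 [y] (3,2) — stop
  → r_2 = 2.7538
beam 3: φ=45°, α=345°
  cosα=0.9659 sinα=-0.2588 | (4,5) | tMaxX 0.7143 tMaxY 2.5500 | tΔX 1.0353 tΔY 3.8637
    t=0.7143 [x] (5,5)
    t=1.7496 [x] (6,5)
    t=2.5500 [y] (6,4)
    t=2.7849 [x] (7,4)
    t=3.8202 [x] (8,4)
    t=4.8554 [x] (9,4) — stop
  → r_3 = 4.8554
beam 4: φ=90°, α=30°
  cosα=0.8660 sinα=0.5000 | (4,5) | tMaxX 0.7967 tMaxY 0.6800 | tΔX 1.1547 tΔY 2.0000
    t=0.6800 [y] (4,6)
    t=0.7967 [x] (5,6)
    t=1.9514 [x] (6,6) — stop
  → r_4 = 1.9514

ranges = [3.3200, 2.7538, 4.8554, 1.9514]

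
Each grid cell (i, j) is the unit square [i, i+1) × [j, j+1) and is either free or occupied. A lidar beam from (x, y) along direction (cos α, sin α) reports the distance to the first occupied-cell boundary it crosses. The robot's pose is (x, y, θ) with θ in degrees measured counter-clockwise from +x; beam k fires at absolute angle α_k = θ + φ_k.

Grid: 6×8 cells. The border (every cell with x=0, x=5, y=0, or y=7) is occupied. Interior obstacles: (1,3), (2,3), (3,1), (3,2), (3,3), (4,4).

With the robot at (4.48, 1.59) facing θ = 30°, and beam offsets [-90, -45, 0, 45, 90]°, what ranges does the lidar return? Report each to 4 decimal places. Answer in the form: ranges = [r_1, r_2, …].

ranges = [0.6813, 0.5383, 0.6004, 2.0091, 0.9600]

beam 1: φ=-90°, α=300°
  d=(0.5000,-0.8660)  start (4,1)  tX=1.0400 tY=0.6813  stride 1/|dx|=2.0000 1/|dy|=1.1547
    cross y-line → (4,0), t=0.6813 (wall)
  → r_1 = 0.6813
beam 2: φ=-45°, α=345°
  d=(0.9659,-0.2588)  start (4,1)  tX=0.5383 tY=2.2796  stride 1/|dx|=1.0353 1/|dy|=3.8637
    cross x-line → (5,1), t=0.5383 (wall)
  → r_2 = 0.5383
beam 3: φ=0°, α=30°
  d=(0.8660,0.5000)  start (4,1)  tX=0.6004 tY=0.8200  stride 1/|dx|=1.1547 1/|dy|=2.0000
    cross x-line → (5,1), t=0.6004 (wall)
  → r_3 = 0.6004
beam 4: φ=45°, α=75°
  d=(0.2588,0.9659)  start (4,1)  tX=2.0091 tY=0.4245  stride 1/|dx|=3.8637 1/|dy|=1.0353
    cross y-line → (4,2), t=0.4245
    cross y-line → (4,3), t=1.4597
    cross x-line → (5,3), t=2.0091 (wall)
  → r_4 = 2.0091
beam 5: φ=90°, α=120°
  d=(-0.5000,0.8660)  start (4,1)  tX=0.9600 tY=0.4734  stride 1/|dx|=2.0000 1/|dy|=1.1547
    cross y-line → (4,2), t=0.4734
    cross x-line → (3,2), t=0.9600 (wall)
  → r_5 = 0.9600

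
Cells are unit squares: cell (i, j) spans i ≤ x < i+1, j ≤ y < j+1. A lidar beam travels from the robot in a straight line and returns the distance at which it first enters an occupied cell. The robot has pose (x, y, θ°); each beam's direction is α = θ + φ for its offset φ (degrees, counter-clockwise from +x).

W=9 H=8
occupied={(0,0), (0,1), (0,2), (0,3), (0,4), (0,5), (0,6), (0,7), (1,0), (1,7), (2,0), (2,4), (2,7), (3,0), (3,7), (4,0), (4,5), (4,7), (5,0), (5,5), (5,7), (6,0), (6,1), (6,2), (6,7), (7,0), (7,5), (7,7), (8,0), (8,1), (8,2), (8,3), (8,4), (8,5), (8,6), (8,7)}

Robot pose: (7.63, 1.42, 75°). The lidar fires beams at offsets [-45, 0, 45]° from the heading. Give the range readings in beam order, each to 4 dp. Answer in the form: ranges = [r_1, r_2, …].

ranges = [0.4272, 1.4296, 1.2600]

beam 1: φ=-45°, α=30°
  cosα=0.8660 sinα=0.5000 | (7,1) | tMaxX 0.4272 tMaxY 1.1600 | tΔX 1.1547 tΔY 2.0000
    t=0.4272 [x] (8,1) — stop
  → r_1 = 0.4272
beam 2: φ=0°, α=75°
  cosα=0.2588 sinα=0.9659 | (7,1) | tMaxX 1.4296 tMaxY 0.6005 | tΔX 3.8637 tΔY 1.0353
    t=0.6005 [y] (7,2)
    t=1.4296 [x] (8,2) — stop
  → r_2 = 1.4296
beam 3: φ=45°, α=120°
  cosα=-0.5000 sinα=0.8660 | (7,1) | tMaxX 1.2600 tMaxY 0.6697 | tΔX 2.0000 tΔY 1.1547
    t=0.6697 [y] (7,2)
    t=1.2600 [x] (6,2) — stop
  → r_3 = 1.2600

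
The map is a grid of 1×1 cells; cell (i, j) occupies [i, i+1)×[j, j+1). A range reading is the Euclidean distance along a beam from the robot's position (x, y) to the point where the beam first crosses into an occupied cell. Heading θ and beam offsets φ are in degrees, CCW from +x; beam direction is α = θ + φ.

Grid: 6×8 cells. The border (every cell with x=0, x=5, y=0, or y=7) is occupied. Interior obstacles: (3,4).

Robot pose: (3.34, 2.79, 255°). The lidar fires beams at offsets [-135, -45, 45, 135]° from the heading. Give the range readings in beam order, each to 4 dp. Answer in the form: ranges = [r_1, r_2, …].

ranges = [4.6800, 2.7020, 2.0669, 1.9168]

beam 1: φ=-135°, α=120°
  dir = (cos 120°, sin 120°) = (-0.5000, 0.8660); from cell (3,2)
  next x-line at t=0.6800, next y-line at t=0.2425; Δt_x=2.0000, Δt_y=1.1547
    y: enter (3,3) at t=0.2425
    x: enter (2,3) at t=0.6800
    y: enter (2,4) at t=1.3972
    y: enter (2,5) at t=2.5519
    x: enter (1,5) at t=2.6800
    y: enter (1,6) at t=3.7066
    x: enter (0,6) at t=4.6800 ← occupied
  → r_1 = 4.6800
beam 2: φ=-45°, α=210°
  dir = (cos 210°, sin 210°) = (-0.8660, -0.5000); from cell (3,2)
  next x-line at t=0.3926, next y-line at t=1.5800; Δt_x=1.1547, Δt_y=2.0000
    x: enter (2,2) at t=0.3926
    x: enter (1,2) at t=1.5473
    y: enter (1,1) at t=1.5800
    x: enter (0,1) at t=2.7020 ← occupied
  → r_2 = 2.7020
beam 3: φ=45°, α=300°
  dir = (cos 300°, sin 300°) = (0.5000, -0.8660); from cell (3,2)
  next x-line at t=1.3200, next y-line at t=0.9122; Δt_x=2.0000, Δt_y=1.1547
    y: enter (3,1) at t=0.9122
    x: enter (4,1) at t=1.3200
    y: enter (4,0) at t=2.0669 ← occupied
  → r_3 = 2.0669
beam 4: φ=135°, α=30°
  dir = (cos 30°, sin 30°) = (0.8660, 0.5000); from cell (3,2)
  next x-line at t=0.7621, next y-line at t=0.4200; Δt_x=1.1547, Δt_y=2.0000
    y: enter (3,3) at t=0.4200
    x: enter (4,3) at t=0.7621
    x: enter (5,3) at t=1.9168 ← occupied
  → r_4 = 1.9168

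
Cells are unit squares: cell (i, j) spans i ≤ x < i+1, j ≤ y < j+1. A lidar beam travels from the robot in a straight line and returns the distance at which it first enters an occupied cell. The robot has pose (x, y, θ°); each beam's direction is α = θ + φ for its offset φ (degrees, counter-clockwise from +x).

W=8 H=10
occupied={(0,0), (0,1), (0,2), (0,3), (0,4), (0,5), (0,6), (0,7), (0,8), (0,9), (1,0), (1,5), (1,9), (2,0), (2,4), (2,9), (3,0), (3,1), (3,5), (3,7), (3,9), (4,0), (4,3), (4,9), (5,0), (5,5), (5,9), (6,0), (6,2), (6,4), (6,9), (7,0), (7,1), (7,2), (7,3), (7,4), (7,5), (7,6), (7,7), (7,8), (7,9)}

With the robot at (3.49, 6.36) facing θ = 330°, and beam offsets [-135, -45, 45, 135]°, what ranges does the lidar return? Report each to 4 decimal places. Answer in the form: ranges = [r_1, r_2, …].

ranges = [1.5426, 0.3727, 3.6338, 0.6626]

beam 1: φ=-135°, α=195°
  d=(-0.9659,-0.2588)  start (3,6)  tX=0.5073 tY=1.3909  stride 1/|dx|=1.0353 1/|dy|=3.8637
    cross x-line → (2,6), t=0.5073
    cross y-line → (2,5), t=1.3909
    cross x-line → (1,5), t=1.5426 (wall)
  → r_1 = 1.5426
beam 2: φ=-45°, α=285°
  d=(0.2588,-0.9659)  start (3,6)  tX=1.9705 tY=0.3727  stride 1/|dx|=3.8637 1/|dy|=1.0353
    cross y-line → (3,5), t=0.3727 (wall)
  → r_2 = 0.3727
beam 3: φ=45°, α=15°
  d=(0.9659,0.2588)  start (3,6)  tX=0.5280 tY=2.4728  stride 1/|dx|=1.0353 1/|dy|=3.8637
    cross x-line → (4,6), t=0.5280
    cross x-line → (5,6), t=1.5633
    cross y-line → (5,7), t=2.4728
    cross x-line → (6,7), t=2.5985
    cross x-line → (7,7), t=3.6338 (wall)
  → r_3 = 3.6338
beam 4: φ=135°, α=105°
  d=(-0.2588,0.9659)  start (3,6)  tX=1.8932 tY=0.6626  stride 1/|dx|=3.8637 1/|dy|=1.0353
    cross y-line → (3,7), t=0.6626 (wall)
  → r_4 = 0.6626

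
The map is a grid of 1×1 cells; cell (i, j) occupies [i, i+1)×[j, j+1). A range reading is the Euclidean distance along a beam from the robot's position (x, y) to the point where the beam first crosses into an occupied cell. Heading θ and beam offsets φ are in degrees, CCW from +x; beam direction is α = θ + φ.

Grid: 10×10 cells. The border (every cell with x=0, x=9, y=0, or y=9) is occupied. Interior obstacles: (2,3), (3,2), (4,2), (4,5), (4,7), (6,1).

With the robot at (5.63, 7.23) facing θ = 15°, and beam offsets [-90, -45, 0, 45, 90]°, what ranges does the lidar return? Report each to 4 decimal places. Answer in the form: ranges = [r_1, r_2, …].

ranges = [6.4498, 3.8913, 3.4889, 2.0438, 1.8324]

beam 1: φ=-90°, α=285°
  d=(0.2588,-0.9659)  start (5,7)  tX=1.4296 tY=0.2381  stride 1/|dx|=3.8637 1/|dy|=1.0353
    cross y-line → (5,6), t=0.2381
    cross y-line → (5,5), t=1.2734
    cross x-line → (6,5), t=1.4296
    cross y-line → (6,4), t=2.3087
    cross y-line → (6,3), t=3.3439
    cross y-line → (6,2), t=4.3792
    cross x-line → (7,2), t=5.2933
    cross y-line → (7,1), t=5.4145
    cross y-line → (7,0), t=6.4498 (wall)
  → r_1 = 6.4498
beam 2: φ=-45°, α=330°
  d=(0.8660,-0.5000)  start (5,7)  tX=0.4272 tY=0.4600  stride 1/|dx|=1.1547 1/|dy|=2.0000
    cross x-line → (6,7), t=0.4272
    cross y-line → (6,6), t=0.4600
    cross x-line → (7,6), t=1.5819
    cross y-line → (7,5), t=2.4600
    cross x-line → (8,5), t=2.7366
    cross x-line → (9,5), t=3.8913 (wall)
  → r_2 = 3.8913
beam 3: φ=0°, α=15°
  d=(0.9659,0.2588)  start (5,7)  tX=0.3831 tY=2.9751  stride 1/|dx|=1.0353 1/|dy|=3.8637
    cross x-line → (6,7), t=0.3831
    cross x-line → (7,7), t=1.4183
    cross x-line → (8,7), t=2.4536
    cross y-line → (8,8), t=2.9751
    cross x-line → (9,8), t=3.4889 (wall)
  → r_3 = 3.4889
beam 4: φ=45°, α=60°
  d=(0.5000,0.8660)  start (5,7)  tX=0.7400 tY=0.8891  stride 1/|dx|=2.0000 1/|dy|=1.1547
    cross x-line → (6,7), t=0.7400
    cross y-line → (6,8), t=0.8891
    cross y-line → (6,9), t=2.0438 (wall)
  → r_4 = 2.0438
beam 5: φ=90°, α=105°
  d=(-0.2588,0.9659)  start (5,7)  tX=2.4341 tY=0.7972  stride 1/|dx|=3.8637 1/|dy|=1.0353
    cross y-line → (5,8), t=0.7972
    cross y-line → (5,9), t=1.8324 (wall)
  → r_5 = 1.8324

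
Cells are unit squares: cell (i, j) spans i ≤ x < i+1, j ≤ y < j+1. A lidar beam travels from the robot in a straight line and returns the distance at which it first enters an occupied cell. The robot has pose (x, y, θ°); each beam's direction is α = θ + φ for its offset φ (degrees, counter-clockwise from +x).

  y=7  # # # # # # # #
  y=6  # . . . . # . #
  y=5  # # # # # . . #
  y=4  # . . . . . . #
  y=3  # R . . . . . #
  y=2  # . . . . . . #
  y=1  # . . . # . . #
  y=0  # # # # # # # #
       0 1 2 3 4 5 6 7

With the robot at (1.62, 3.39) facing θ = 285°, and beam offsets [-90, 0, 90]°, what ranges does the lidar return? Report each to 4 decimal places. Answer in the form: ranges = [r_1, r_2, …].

ranges = [0.6419, 2.4743, 5.5698]

beam 1: φ=-90°, α=195°
  direction (-0.9659, -0.2588); cell (1,3); t to first gridline: x 0.6419, y 1.5068 (then +1.0353 / +3.8637)
    (0,3) via x @ 0.6419  # hit
  → r_1 = 0.6419
beam 2: φ=0°, α=285°
  direction (0.2588, -0.9659); cell (1,3); t to first gridline: x 1.4682, y 0.4038 (then +3.8637 / +1.0353)
    (1,2) via y @ 0.4038
    (1,1) via y @ 1.4390
    (2,1) via x @ 1.4682
    (2,0) via y @ 2.4743  # hit
  → r_2 = 2.4743
beam 3: φ=90°, α=15°
  direction (0.9659, 0.2588); cell (1,3); t to first gridline: x 0.3934, y 2.3569 (then +1.0353 / +3.8637)
    (2,3) via x @ 0.3934
    (3,3) via x @ 1.4287
    (3,4) via y @ 2.3569
    (4,4) via x @ 2.4640
    (5,4) via x @ 3.4992
    (6,4) via x @ 4.5345
    (7,4) via x @ 5.5698  # hit
  → r_3 = 5.5698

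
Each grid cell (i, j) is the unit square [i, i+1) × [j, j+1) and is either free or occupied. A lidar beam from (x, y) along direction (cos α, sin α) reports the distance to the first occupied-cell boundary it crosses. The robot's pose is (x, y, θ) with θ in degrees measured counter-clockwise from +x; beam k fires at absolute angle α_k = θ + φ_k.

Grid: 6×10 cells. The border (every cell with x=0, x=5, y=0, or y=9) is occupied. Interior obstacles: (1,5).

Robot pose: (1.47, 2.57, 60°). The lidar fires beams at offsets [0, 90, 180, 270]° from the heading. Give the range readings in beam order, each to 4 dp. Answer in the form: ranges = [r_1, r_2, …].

beam 1: φ=0°, α=60°
  direction (0.5000, 0.8660); cell (1,2); t to first gridline: x 1.0600, y 0.4965 (then +2.0000 / +1.1547)
    (1,3) via y @ 0.4965
    (2,3) via x @ 1.0600
    (2,4) via y @ 1.6512
    (2,5) via y @ 2.8059
    (3,5) via x @ 3.0600
    (3,6) via y @ 3.9606
    (4,6) via x @ 5.0600
    (4,7) via y @ 5.1153
    (4,8) via y @ 6.2700
    (5,8) via x @ 7.0600  # hit
  → r_1 = 7.0600
beam 2: φ=90°, α=150°
  direction (-0.8660, 0.5000); cell (1,2); t to first gridline: x 0.5427, y 0.8600 (then +1.1547 / +2.0000)
    (0,2) via x @ 0.5427  # hit
  → r_2 = 0.5427
beam 3: φ=180°, α=240°
  direction (-0.5000, -0.8660); cell (1,2); t to first gridline: x 0.9400, y 0.6582 (then +2.0000 / +1.1547)
    (1,1) via y @ 0.6582
    (0,1) via x @ 0.9400  # hit
  → r_3 = 0.9400
beam 4: φ=270°, α=330°
  direction (0.8660, -0.5000); cell (1,2); t to first gridline: x 0.6120, y 1.1400 (then +1.1547 / +2.0000)
    (2,2) via x @ 0.6120
    (2,1) via y @ 1.1400
    (3,1) via x @ 1.7667
    (4,1) via x @ 2.9214
    (4,0) via y @ 3.1400  # hit
  → r_4 = 3.1400

ranges = [7.0600, 0.5427, 0.9400, 3.1400]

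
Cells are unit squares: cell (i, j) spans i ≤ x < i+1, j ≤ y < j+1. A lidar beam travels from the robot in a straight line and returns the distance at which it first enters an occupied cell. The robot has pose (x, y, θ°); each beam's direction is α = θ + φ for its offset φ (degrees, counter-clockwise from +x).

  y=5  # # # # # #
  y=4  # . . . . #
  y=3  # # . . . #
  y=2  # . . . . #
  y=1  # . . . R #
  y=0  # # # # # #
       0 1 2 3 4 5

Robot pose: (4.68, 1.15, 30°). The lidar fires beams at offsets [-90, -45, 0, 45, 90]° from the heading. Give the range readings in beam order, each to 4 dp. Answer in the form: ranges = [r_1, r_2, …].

beam 1: φ=-90°, α=300°
  cosα=0.5000 sinα=-0.8660 | (4,1) | tMaxX 0.6400 tMaxY 0.1732 | tΔX 2.0000 tΔY 1.1547
    t=0.1732 [y] (4,0) — stop
  → r_1 = 0.1732
beam 2: φ=-45°, α=345°
  cosα=0.9659 sinα=-0.2588 | (4,1) | tMaxX 0.3313 tMaxY 0.5796 | tΔX 1.0353 tΔY 3.8637
    t=0.3313 [x] (5,1) — stop
  → r_2 = 0.3313
beam 3: φ=0°, α=30°
  cosα=0.8660 sinα=0.5000 | (4,1) | tMaxX 0.3695 tMaxY 1.7000 | tΔX 1.1547 tΔY 2.0000
    t=0.3695 [x] (5,1) — stop
  → r_3 = 0.3695
beam 4: φ=45°, α=75°
  cosα=0.2588 sinα=0.9659 | (4,1) | tMaxX 1.2364 tMaxY 0.8800 | tΔX 3.8637 tΔY 1.0353
    t=0.8800 [y] (4,2)
    t=1.2364 [x] (5,2) — stop
  → r_4 = 1.2364
beam 5: φ=90°, α=120°
  cosα=-0.5000 sinα=0.8660 | (4,1) | tMaxX 1.3600 tMaxY 0.9815 | tΔX 2.0000 tΔY 1.1547
    t=0.9815 [y] (4,2)
    t=1.3600 [x] (3,2)
    t=2.1362 [y] (3,3)
    t=3.2909 [y] (3,4)
    t=3.3600 [x] (2,4)
    t=4.4456 [y] (2,5) — stop
  → r_5 = 4.4456

ranges = [0.1732, 0.3313, 0.3695, 1.2364, 4.4456]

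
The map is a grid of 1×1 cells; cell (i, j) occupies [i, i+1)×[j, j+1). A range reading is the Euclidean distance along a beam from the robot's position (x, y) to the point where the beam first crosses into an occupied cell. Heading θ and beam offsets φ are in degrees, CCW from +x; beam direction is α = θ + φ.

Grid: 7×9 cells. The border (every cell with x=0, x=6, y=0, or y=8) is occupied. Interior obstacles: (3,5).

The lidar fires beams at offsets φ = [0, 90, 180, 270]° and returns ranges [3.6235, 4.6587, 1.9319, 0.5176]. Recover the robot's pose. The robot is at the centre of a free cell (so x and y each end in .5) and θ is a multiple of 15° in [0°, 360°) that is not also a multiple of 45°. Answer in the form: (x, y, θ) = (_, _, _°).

Candidates: 34 free-cell centres × 16 headings = 544 poses. Raycast each; keep the one whose scan matches to 4 dp.
  (5.5, 7.5, 150°): beam 1 = 1.0000 ≠ 3.6235 ✗
  (4.5, 7.5, 255°): beam 1 = 1.9319 ≠ 3.6235 ✗
  (5.5, 3.5, 345°): beam 1 = 0.5176 ≠ 3.6235 ✗
  (5.5, 3.5, 75°): beam 1 = 1.9319 ≠ 3.6235 ✗
  (2.5, 3.5, 330°): beam 1 = 4.0415 ≠ 3.6235 ✗
  …
  (5.5, 4.5, 105°): r_1=3.6235, r_2=4.6587, r_3=1.9319, r_4=0.5176 — all match ✓
Unique over the lattice → pose = (5.5, 4.5, 105°).

(x, y, θ) = (5.5, 4.5, 105°)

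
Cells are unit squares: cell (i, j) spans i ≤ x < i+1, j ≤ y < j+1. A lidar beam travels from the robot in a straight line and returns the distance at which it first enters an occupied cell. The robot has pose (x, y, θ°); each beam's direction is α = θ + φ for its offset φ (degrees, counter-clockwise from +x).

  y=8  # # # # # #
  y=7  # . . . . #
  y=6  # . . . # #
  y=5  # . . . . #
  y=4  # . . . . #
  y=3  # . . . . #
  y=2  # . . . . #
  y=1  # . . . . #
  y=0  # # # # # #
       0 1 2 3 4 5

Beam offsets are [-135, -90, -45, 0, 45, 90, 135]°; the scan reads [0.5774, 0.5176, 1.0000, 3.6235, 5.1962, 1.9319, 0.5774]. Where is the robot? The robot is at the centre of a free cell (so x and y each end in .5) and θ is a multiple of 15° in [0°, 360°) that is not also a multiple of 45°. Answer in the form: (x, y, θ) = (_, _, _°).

Candidates: 27 free-cell centres × 16 headings = 432 poses. Raycast each; keep the one whose scan matches to 4 dp.
  (3.5, 4.5, 150°): beam 1 = 1.5529 ≠ 0.5774 ✗
  (2.5, 2.5, 345°): beam 1 = 1.7321 ≠ 0.5774 ✗
  (2.5, 3.5, 60°): beam 1 = 2.5882 ≠ 0.5774 ✗
  (4.5, 1.5, 60°): beam 1 = 0.5176 ≠ 0.5774 ✗
  …
  (1.5, 1.5, 15°): r_1=0.5774, r_2=0.5176, r_3=1.0000, r_4=3.6235, r_5=5.1962, r_6=1.9319, r_7=0.5774 — all match ✓
Unique over the lattice → pose = (1.5, 1.5, 15°).

(x, y, θ) = (1.5, 1.5, 15°)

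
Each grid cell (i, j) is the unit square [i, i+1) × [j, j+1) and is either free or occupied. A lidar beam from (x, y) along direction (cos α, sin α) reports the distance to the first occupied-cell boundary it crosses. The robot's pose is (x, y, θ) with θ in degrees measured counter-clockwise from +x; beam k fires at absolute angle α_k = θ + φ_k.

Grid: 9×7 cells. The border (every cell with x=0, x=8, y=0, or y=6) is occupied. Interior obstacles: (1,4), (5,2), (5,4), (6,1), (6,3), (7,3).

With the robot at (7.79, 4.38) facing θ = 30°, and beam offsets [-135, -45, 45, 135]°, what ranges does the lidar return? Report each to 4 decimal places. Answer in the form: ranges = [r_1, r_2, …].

beam 1: φ=-135°, α=255°
  d=(-0.2588,-0.9659)  start (7,4)  tX=3.0523 tY=0.3934  stride 1/|dx|=3.8637 1/|dy|=1.0353
    cross y-line → (7,3), t=0.3934 (wall)
  → r_1 = 0.3934
beam 2: φ=-45°, α=345°
  d=(0.9659,-0.2588)  start (7,4)  tX=0.2174 tY=1.4682  stride 1/|dx|=1.0353 1/|dy|=3.8637
    cross x-line → (8,4), t=0.2174 (wall)
  → r_2 = 0.2174
beam 3: φ=45°, α=75°
  d=(0.2588,0.9659)  start (7,4)  tX=0.8114 tY=0.6419  stride 1/|dx|=3.8637 1/|dy|=1.0353
    cross y-line → (7,5), t=0.6419
    cross x-line → (8,5), t=0.8114 (wall)
  → r_3 = 0.8114
beam 4: φ=135°, α=165°
  d=(-0.9659,0.2588)  start (7,4)  tX=0.8179 tY=2.3955  stride 1/|dx|=1.0353 1/|dy|=3.8637
    cross x-line → (6,4), t=0.8179
    cross x-line → (5,4), t=1.8531 (wall)
  → r_4 = 1.8531

ranges = [0.3934, 0.2174, 0.8114, 1.8531]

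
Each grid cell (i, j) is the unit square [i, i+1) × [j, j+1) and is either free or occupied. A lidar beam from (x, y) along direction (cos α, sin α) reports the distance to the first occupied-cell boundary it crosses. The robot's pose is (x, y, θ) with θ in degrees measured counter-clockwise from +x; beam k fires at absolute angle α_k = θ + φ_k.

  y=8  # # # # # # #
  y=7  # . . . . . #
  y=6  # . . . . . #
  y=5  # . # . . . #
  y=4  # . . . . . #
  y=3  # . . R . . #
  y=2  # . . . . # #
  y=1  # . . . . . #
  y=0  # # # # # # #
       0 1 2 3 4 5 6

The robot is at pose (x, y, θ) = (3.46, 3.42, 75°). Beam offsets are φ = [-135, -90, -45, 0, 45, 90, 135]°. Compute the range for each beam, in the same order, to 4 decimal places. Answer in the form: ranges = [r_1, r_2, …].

beam 1: φ=-135°, α=300°
  direction (0.5000, -0.8660); cell (3,3); t to first gridline: x 1.0800, y 0.4850 (then +2.0000 / +1.1547)
    (3,2) via y @ 0.4850
    (4,2) via x @ 1.0800
    (4,1) via y @ 1.6397
    (4,0) via y @ 2.7944  # hit
  → r_1 = 2.7944
beam 2: φ=-90°, α=345°
  direction (0.9659, -0.2588); cell (3,3); t to first gridline: x 0.5590, y 1.6228 (then +1.0353 / +3.8637)
    (4,3) via x @ 0.5590
    (5,3) via x @ 1.5943
    (5,2) via y @ 1.6228  # hit
  → r_2 = 1.6228
beam 3: φ=-45°, α=30°
  direction (0.8660, 0.5000); cell (3,3); t to first gridline: x 0.6235, y 1.1600 (then +1.1547 / +2.0000)
    (4,3) via x @ 0.6235
    (4,4) via y @ 1.1600
    (5,4) via x @ 1.7782
    (6,4) via x @ 2.9329  # hit
  → r_3 = 2.9329
beam 4: φ=0°, α=75°
  direction (0.2588, 0.9659); cell (3,3); t to first gridline: x 2.0864, y 0.6005 (then +3.8637 / +1.0353)
    (3,4) via y @ 0.6005
    (3,5) via y @ 1.6357
    (4,5) via x @ 2.0864
    (4,6) via y @ 2.6710
    (4,7) via y @ 3.7063
    (4,8) via y @ 4.7416  # hit
  → r_4 = 4.7416
beam 5: φ=45°, α=120°
  direction (-0.5000, 0.8660); cell (3,3); t to first gridline: x 0.9200, y 0.6697 (then +2.0000 / +1.1547)
    (3,4) via y @ 0.6697
    (2,4) via x @ 0.9200
    (2,5) via y @ 1.8244  # hit
  → r_5 = 1.8244
beam 6: φ=90°, α=165°
  direction (-0.9659, 0.2588); cell (3,3); t to first gridline: x 0.4762, y 2.2409 (then +1.0353 / +3.8637)
    (2,3) via x @ 0.4762
    (1,3) via x @ 1.5115
    (1,4) via y @ 2.2409
    (0,4) via x @ 2.5468  # hit
  → r_6 = 2.5468
beam 7: φ=135°, α=210°
  direction (-0.8660, -0.5000); cell (3,3); t to first gridline: x 0.5312, y 0.8400 (then +1.1547 / +2.0000)
    (2,3) via x @ 0.5312
    (2,2) via y @ 0.8400
    (1,2) via x @ 1.6859
    (1,1) via y @ 2.8400
    (0,1) via x @ 2.8406  # hit
  → r_7 = 2.8406

ranges = [2.7944, 1.6228, 2.9329, 4.7416, 1.8244, 2.5468, 2.8406]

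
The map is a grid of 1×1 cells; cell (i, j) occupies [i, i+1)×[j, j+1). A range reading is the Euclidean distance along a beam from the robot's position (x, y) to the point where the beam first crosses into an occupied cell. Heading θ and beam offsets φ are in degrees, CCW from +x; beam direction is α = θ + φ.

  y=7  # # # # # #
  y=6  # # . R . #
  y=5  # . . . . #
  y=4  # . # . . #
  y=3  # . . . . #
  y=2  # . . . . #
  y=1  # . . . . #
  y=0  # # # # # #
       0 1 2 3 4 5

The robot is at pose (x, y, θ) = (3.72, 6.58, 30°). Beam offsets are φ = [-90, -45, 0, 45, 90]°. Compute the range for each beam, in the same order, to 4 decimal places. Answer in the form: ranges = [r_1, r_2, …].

ranges = [2.5600, 1.3252, 0.8400, 0.4348, 0.4850]

beam 1: φ=-90°, α=300°
  cosα=0.5000 sinα=-0.8660 | (3,6) | tMaxX 0.5600 tMaxY 0.6697 | tΔX 2.0000 tΔY 1.1547
    t=0.5600 [x] (4,6)
    t=0.6697 [y] (4,5)
    t=1.8244 [y] (4,4)
    t=2.5600 [x] (5,4) — stop
  → r_1 = 2.5600
beam 2: φ=-45°, α=345°
  cosα=0.9659 sinα=-0.2588 | (3,6) | tMaxX 0.2899 tMaxY 2.2409 | tΔX 1.0353 tΔY 3.8637
    t=0.2899 [x] (4,6)
    t=1.3252 [x] (5,6) — stop
  → r_2 = 1.3252
beam 3: φ=0°, α=30°
  cosα=0.8660 sinα=0.5000 | (3,6) | tMaxX 0.3233 tMaxY 0.8400 | tΔX 1.1547 tΔY 2.0000
    t=0.3233 [x] (4,6)
    t=0.8400 [y] (4,7) — stop
  → r_3 = 0.8400
beam 4: φ=45°, α=75°
  cosα=0.2588 sinα=0.9659 | (3,6) | tMaxX 1.0818 tMaxY 0.4348 | tΔX 3.8637 tΔY 1.0353
    t=0.4348 [y] (3,7) — stop
  → r_4 = 0.4348
beam 5: φ=90°, α=120°
  cosα=-0.5000 sinα=0.8660 | (3,6) | tMaxX 1.4400 tMaxY 0.4850 | tΔX 2.0000 tΔY 1.1547
    t=0.4850 [y] (3,7) — stop
  → r_5 = 0.4850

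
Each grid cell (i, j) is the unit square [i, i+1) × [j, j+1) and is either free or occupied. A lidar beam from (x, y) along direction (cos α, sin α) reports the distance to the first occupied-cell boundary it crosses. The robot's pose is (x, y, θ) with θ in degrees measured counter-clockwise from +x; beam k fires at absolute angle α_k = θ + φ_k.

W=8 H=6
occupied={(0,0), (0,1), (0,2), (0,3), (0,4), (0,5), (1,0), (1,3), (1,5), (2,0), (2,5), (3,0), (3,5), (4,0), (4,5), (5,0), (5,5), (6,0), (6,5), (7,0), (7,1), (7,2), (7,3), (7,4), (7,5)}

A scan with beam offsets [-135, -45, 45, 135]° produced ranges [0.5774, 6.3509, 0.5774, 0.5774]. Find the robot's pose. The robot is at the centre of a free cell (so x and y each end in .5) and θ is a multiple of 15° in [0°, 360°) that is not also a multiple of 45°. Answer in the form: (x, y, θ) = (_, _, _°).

The pose lattice has 23·16 = 368 candidates. Test each by forward raycasting.
  (2.5, 3.5, 150°): beam 1 = 4.6587 ≠ 0.5774 ✗
  (3.5, 2.5, 330°): beam 1 = 2.5882 ≠ 0.5774 ✗
  (6.5, 1.5, 120°): beam 1 = 0.5176 ≠ 0.5774 ✗
  (4.5, 4.5, 60°): beam 1 = 3.6235 ≠ 0.5774 ✗
  …
  (1.5, 4.5, 15°): r_1=0.5774, r_2=6.3509, r_3=0.5774, r_4=0.5774 — all match ✓
Only this pose fits every beam.

(x, y, θ) = (1.5, 4.5, 15°)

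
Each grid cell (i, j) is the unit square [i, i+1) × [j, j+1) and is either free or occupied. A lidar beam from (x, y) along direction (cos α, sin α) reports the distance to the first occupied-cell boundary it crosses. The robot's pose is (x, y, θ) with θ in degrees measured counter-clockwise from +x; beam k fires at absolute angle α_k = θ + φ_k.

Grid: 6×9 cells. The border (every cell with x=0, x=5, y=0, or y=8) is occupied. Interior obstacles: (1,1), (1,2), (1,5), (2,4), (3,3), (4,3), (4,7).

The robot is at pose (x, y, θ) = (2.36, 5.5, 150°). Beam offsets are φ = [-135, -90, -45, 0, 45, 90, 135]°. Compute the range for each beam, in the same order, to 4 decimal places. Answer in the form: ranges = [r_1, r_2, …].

ranges = [2.7331, 2.8868, 2.5882, 0.4157, 0.3727, 0.5774, 0.5176]

beam 1: φ=-135°, α=15°
  cosα=0.9659 sinα=0.2588 | (2,5) | tMaxX 0.6626 tMaxY 1.9319 | tΔX 1.0353 tΔY 3.8637
    t=0.6626 [x] (3,5)
    t=1.6979 [x] (4,5)
    t=1.9319 [y] (4,6)
    t=2.7331 [x] (5,6) — stop
  → r_1 = 2.7331
beam 2: φ=-90°, α=60°
  cosα=0.5000 sinα=0.8660 | (2,5) | tMaxX 1.2800 tMaxY 0.5774 | tΔX 2.0000 tΔY 1.1547
    t=0.5774 [y] (2,6)
    t=1.2800 [x] (3,6)
    t=1.7321 [y] (3,7)
    t=2.8868 [y] (3,8) — stop
  → r_2 = 2.8868
beam 3: φ=-45°, α=105°
  cosα=-0.2588 sinα=0.9659 | (2,5) | tMaxX 1.3909 tMaxY 0.5176 | tΔX 3.8637 tΔY 1.0353
    t=0.5176 [y] (2,6)
    t=1.3909 [x] (1,6)
    t=1.5529 [y] (1,7)
    t=2.5882 [y] (1,8) — stop
  → r_3 = 2.5882
beam 4: φ=0°, α=150°
  cosα=-0.8660 sinα=0.5000 | (2,5) | tMaxX 0.4157 tMaxY 1.0000 | tΔX 1.1547 tΔY 2.0000
    t=0.4157 [x] (1,5) — stop
  → r_4 = 0.4157
beam 5: φ=45°, α=195°
  cosα=-0.9659 sinα=-0.2588 | (2,5) | tMaxX 0.3727 tMaxY 1.9319 | tΔX 1.0353 tΔY 3.8637
    t=0.3727 [x] (1,5) — stop
  → r_5 = 0.3727
beam 6: φ=90°, α=240°
  cosα=-0.5000 sinα=-0.8660 | (2,5) | tMaxX 0.7200 tMaxY 0.5774 | tΔX 2.0000 tΔY 1.1547
    t=0.5774 [y] (2,4) — stop
  → r_6 = 0.5774
beam 7: φ=135°, α=285°
  cosα=0.2588 sinα=-0.9659 | (2,5) | tMaxX 2.4728 tMaxY 0.5176 | tΔX 3.8637 tΔY 1.0353
    t=0.5176 [y] (2,4) — stop
  → r_7 = 0.5176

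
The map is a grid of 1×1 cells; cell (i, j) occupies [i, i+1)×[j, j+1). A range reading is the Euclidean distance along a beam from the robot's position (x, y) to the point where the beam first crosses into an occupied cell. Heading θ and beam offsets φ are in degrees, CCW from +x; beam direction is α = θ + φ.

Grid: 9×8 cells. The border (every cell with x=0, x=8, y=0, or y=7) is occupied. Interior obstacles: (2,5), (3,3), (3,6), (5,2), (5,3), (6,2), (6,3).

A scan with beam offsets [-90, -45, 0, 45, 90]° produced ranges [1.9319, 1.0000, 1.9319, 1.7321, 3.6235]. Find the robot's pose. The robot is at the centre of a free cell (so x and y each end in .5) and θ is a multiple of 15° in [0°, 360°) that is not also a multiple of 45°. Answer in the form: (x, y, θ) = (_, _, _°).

Enumerate (i+0.5, j+0.5, θ) over the 35 free cells and 16 admissible headings. For each, cast all 5 beams and compare to the given ranges.
  (2.5, 3.5, 60°): beam 1 = 0.5774 ≠ 1.9319 ✗
  (7.5, 6.5, 105°): beam 1 = 0.5176 ≠ 1.9319 ✗
  (4.5, 1.5, 195°): beam 2 = 4.0415 ≠ 1.0000 ✗
  (4.5, 2.5, 105°): beam 1 = 0.5176 ≠ 1.9319 ✗
  …
  (4.5, 1.5, 75°): r_1=1.9319, r_2=1.0000, r_3=1.9319, r_4=1.7321, r_5=3.6235 — all match ✓
Unique over the lattice → pose = (4.5, 1.5, 75°).

(x, y, θ) = (4.5, 1.5, 75°)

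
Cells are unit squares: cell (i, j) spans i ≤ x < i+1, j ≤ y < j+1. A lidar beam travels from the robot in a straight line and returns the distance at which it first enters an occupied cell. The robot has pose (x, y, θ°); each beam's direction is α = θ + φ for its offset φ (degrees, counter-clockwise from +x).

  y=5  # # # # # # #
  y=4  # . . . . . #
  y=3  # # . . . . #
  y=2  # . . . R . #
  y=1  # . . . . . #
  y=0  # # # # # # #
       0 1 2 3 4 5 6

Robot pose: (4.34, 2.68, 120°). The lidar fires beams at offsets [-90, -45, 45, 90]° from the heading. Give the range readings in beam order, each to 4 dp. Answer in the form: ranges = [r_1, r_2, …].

ranges = [1.9168, 2.4018, 2.4225, 3.3600]

beam 1: φ=-90°, α=30°
  dir = (cos 30°, sin 30°) = (0.8660, 0.5000); from cell (4,2)
  next x-line at t=0.7621, next y-line at t=0.6400; Δt_x=1.1547, Δt_y=2.0000
    y: enter (4,3) at t=0.6400
    x: enter (5,3) at t=0.7621
    x: enter (6,3) at t=1.9168 ← occupied
  → r_1 = 1.9168
beam 2: φ=-45°, α=75°
  dir = (cos 75°, sin 75°) = (0.2588, 0.9659); from cell (4,2)
  next x-line at t=2.5500, next y-line at t=0.3313; Δt_x=3.8637, Δt_y=1.0353
    y: enter (4,3) at t=0.3313
    y: enter (4,4) at t=1.3666
    y: enter (4,5) at t=2.4018 ← occupied
  → r_2 = 2.4018
beam 3: φ=45°, α=165°
  dir = (cos 165°, sin 165°) = (-0.9659, 0.2588); from cell (4,2)
  next x-line at t=0.3520, next y-line at t=1.2364; Δt_x=1.0353, Δt_y=3.8637
    x: enter (3,2) at t=0.3520
    y: enter (3,3) at t=1.2364
    x: enter (2,3) at t=1.3873
    x: enter (1,3) at t=2.4225 ← occupied
  → r_3 = 2.4225
beam 4: φ=90°, α=210°
  dir = (cos 210°, sin 210°) = (-0.8660, -0.5000); from cell (4,2)
  next x-line at t=0.3926, next y-line at t=1.3600; Δt_x=1.1547, Δt_y=2.0000
    x: enter (3,2) at t=0.3926
    y: enter (3,1) at t=1.3600
    x: enter (2,1) at t=1.5473
    x: enter (1,1) at t=2.7020
    y: enter (1,0) at t=3.3600 ← occupied
  → r_4 = 3.3600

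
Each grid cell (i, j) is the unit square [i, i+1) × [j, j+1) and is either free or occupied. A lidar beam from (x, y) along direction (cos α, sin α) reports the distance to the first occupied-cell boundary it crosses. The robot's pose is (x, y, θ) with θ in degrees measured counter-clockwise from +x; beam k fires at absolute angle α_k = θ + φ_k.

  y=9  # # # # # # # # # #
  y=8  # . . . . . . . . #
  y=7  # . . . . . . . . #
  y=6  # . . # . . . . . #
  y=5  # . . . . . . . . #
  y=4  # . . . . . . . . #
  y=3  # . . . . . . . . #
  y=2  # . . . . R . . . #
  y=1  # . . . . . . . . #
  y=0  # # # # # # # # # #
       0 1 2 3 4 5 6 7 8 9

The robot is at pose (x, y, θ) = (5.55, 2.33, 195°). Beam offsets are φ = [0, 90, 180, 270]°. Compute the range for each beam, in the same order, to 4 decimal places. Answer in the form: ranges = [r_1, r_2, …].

ranges = [4.7105, 1.3769, 3.5717, 6.9053]

beam 1: φ=0°, α=195°
  d=(-0.9659,-0.2588)  start (5,2)  tX=0.5694 tY=1.2750  stride 1/|dx|=1.0353 1/|dy|=3.8637
    cross x-line → (4,2), t=0.5694
    cross y-line → (4,1), t=1.2750
    cross x-line → (3,1), t=1.6047
    cross x-line → (2,1), t=2.6400
    cross x-line → (1,1), t=3.6752
    cross x-line → (0,1), t=4.7105 (wall)
  → r_1 = 4.7105
beam 2: φ=90°, α=285°
  d=(0.2588,-0.9659)  start (5,2)  tX=1.7387 tY=0.3416  stride 1/|dx|=3.8637 1/|dy|=1.0353
    cross y-line → (5,1), t=0.3416
    cross y-line → (5,0), t=1.3769 (wall)
  → r_2 = 1.3769
beam 3: φ=180°, α=15°
  d=(0.9659,0.2588)  start (5,2)  tX=0.4659 tY=2.5887  stride 1/|dx|=1.0353 1/|dy|=3.8637
    cross x-line → (6,2), t=0.4659
    cross x-line → (7,2), t=1.5012
    cross x-line → (8,2), t=2.5364
    cross y-line → (8,3), t=2.5887
    cross x-line → (9,3), t=3.5717 (wall)
  → r_3 = 3.5717
beam 4: φ=270°, α=105°
  d=(-0.2588,0.9659)  start (5,2)  tX=2.1250 tY=0.6936  stride 1/|dx|=3.8637 1/|dy|=1.0353
    cross y-line → (5,3), t=0.6936
    cross y-line → (5,4), t=1.7289
    cross x-line → (4,4), t=2.1250
    cross y-line → (4,5), t=2.7642
    cross y-line → (4,6), t=3.7995
    cross y-line → (4,7), t=4.8347
    cross y-line → (4,8), t=5.8700
    cross x-line → (3,8), t=5.9887
    cross y-line → (3,9), t=6.9053 (wall)
  → r_4 = 6.9053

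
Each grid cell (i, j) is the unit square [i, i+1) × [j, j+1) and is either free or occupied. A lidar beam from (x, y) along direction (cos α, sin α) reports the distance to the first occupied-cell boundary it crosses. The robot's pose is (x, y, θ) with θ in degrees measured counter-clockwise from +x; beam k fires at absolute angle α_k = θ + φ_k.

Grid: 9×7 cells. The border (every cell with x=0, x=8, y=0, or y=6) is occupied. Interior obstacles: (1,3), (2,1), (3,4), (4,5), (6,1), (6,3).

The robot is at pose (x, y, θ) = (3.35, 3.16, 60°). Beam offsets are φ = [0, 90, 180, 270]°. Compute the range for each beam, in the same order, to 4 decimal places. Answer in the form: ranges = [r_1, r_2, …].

ranges = [0.9699, 1.5588, 1.3395, 3.0600]

beam 1: φ=0°, α=60°
  cosα=0.5000 sinα=0.8660 | (3,3) | tMaxX 1.3000 tMaxY 0.9699 | tΔX 2.0000 tΔY 1.1547
    t=0.9699 [y] (3,4) — stop
  → r_1 = 0.9699
beam 2: φ=90°, α=150°
  cosα=-0.8660 sinα=0.5000 | (3,3) | tMaxX 0.4041 tMaxY 1.6800 | tΔX 1.1547 tΔY 2.0000
    t=0.4041 [x] (2,3)
    t=1.5588 [x] (1,3) — stop
  → r_2 = 1.5588
beam 3: φ=180°, α=240°
  cosα=-0.5000 sinα=-0.8660 | (3,3) | tMaxX 0.7000 tMaxY 0.1848 | tΔX 2.0000 tΔY 1.1547
    t=0.1848 [y] (3,2)
    t=0.7000 [x] (2,2)
    t=1.3395 [y] (2,1) — stop
  → r_3 = 1.3395
beam 4: φ=270°, α=330°
  cosα=0.8660 sinα=-0.5000 | (3,3) | tMaxX 0.7506 tMaxY 0.3200 | tΔX 1.1547 tΔY 2.0000
    t=0.3200 [y] (3,2)
    t=0.7506 [x] (4,2)
    t=1.9053 [x] (5,2)
    t=2.3200 [y] (5,1)
    t=3.0600 [x] (6,1) — stop
  → r_4 = 3.0600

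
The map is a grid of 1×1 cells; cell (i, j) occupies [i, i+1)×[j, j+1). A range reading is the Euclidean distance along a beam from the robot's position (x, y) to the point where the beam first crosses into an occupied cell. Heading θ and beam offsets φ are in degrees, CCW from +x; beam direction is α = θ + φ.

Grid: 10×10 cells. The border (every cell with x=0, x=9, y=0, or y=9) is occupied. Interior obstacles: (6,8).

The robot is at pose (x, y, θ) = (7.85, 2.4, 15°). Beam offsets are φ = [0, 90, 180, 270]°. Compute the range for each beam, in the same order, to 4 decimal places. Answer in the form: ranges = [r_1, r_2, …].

beam 1: φ=0°, α=15°
  dir = (cos 15°, sin 15°) = (0.9659, 0.2588); from cell (7,2)
  next x-line at t=0.1553, next y-line at t=2.3182; Δt_x=1.0353, Δt_y=3.8637
    x: enter (8,2) at t=0.1553
    x: enter (9,2) at t=1.1906 ← occupied
  → r_1 = 1.1906
beam 2: φ=90°, α=105°
  dir = (cos 105°, sin 105°) = (-0.2588, 0.9659); from cell (7,2)
  next x-line at t=3.2841, next y-line at t=0.6212; Δt_x=3.8637, Δt_y=1.0353
    y: enter (7,3) at t=0.6212
    y: enter (7,4) at t=1.6564
    y: enter (7,5) at t=2.6917
    x: enter (6,5) at t=3.2841
    y: enter (6,6) at t=3.7270
    y: enter (6,7) at t=4.7623
    y: enter (6,8) at t=5.7975 ← occupied
  → r_2 = 5.7975
beam 3: φ=180°, α=195°
  dir = (cos 195°, sin 195°) = (-0.9659, -0.2588); from cell (7,2)
  next x-line at t=0.8800, next y-line at t=1.5455; Δt_x=1.0353, Δt_y=3.8637
    x: enter (6,2) at t=0.8800
    y: enter (6,1) at t=1.5455
    x: enter (5,1) at t=1.9153
    x: enter (4,1) at t=2.9505
    x: enter (3,1) at t=3.9858
    x: enter (2,1) at t=5.0211
    y: enter (2,0) at t=5.4092 ← occupied
  → r_3 = 5.4092
beam 4: φ=270°, α=285°
  dir = (cos 285°, sin 285°) = (0.2588, -0.9659); from cell (7,2)
  next x-line at t=0.5796, next y-line at t=0.4141; Δt_x=3.8637, Δt_y=1.0353
    y: enter (7,1) at t=0.4141
    x: enter (8,1) at t=0.5796
    y: enter (8,0) at t=1.4494 ← occupied
  → r_4 = 1.4494

ranges = [1.1906, 5.7975, 5.4092, 1.4494]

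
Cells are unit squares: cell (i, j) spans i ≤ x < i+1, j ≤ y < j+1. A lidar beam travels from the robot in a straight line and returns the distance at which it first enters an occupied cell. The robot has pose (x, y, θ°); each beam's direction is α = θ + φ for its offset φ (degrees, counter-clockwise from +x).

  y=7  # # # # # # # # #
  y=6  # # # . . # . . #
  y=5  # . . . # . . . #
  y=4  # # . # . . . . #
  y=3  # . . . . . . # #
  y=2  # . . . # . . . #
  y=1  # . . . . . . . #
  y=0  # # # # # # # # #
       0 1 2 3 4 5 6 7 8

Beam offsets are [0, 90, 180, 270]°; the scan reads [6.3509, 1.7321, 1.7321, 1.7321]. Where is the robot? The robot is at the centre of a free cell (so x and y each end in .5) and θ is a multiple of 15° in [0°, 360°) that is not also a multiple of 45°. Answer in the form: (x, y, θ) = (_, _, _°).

(x, y, θ) = (2.5, 2.5, 30°)

Enumerate (i+0.5, j+0.5, θ) over the 34 free cells and 16 admissible headings. For each, cast all 4 beams and compare to the given ranges.
  (6.5, 2.5, 120°): beam 1 = 3.0000 ≠ 6.3509 ✗
  (6.5, 1.5, 120°): beam 1 = 4.0415 ≠ 6.3509 ✗
  (4.5, 1.5, 165°): beam 1 = 3.6235 ≠ 6.3509 ✗
  (6.5, 2.5, 195°): beam 1 = 1.5529 ≠ 6.3509 ✗
  …
  (2.5, 2.5, 30°): r_1=6.3509, r_2=1.7321, r_3=1.7321, r_4=1.7321 — all match ✓
Unique over the lattice → pose = (2.5, 2.5, 30°).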